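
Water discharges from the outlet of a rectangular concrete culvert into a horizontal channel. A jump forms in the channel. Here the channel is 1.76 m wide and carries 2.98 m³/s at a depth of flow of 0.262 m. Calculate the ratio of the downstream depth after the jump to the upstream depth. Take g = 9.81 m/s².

q = Q/b = 2.98/1.76 = 1.69 m²/s; V₁ = q/y₁ = 6.46 m/s. Fr₁ = V₁/√(g·y₁) = 4.03.
Bélanger equation: y₂/y₁ = ½[√(1 + 8Fr₁²) − 1] = ½[√131.0 − 1] = 5.22.

y₂/y₁ = 5.22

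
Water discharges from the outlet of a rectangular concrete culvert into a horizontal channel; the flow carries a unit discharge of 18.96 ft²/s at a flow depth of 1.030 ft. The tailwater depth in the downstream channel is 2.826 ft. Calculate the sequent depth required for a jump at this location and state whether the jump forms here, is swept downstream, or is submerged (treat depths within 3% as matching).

y₂ = 4.169 ft; the jump is swept downstream

V₁ = q/y₁ = 18.96/1.030 = 18.41 ft/s. Fr₁ = V₁/√(g·y₁) = 18.41/√(32.2×1.030) = 3.196.
Sequent-depth ratio: y₂/y₁ = ½[√(1 + 8Fr₁²) − 1] = ½[√82.733 − 1] = 4.048.
y₂ = 4.048 × 1.030 = 4.169 ft.
Tailwater y_tw = 2.826 ft: y_tw < y₂, so the jump is swept downstream.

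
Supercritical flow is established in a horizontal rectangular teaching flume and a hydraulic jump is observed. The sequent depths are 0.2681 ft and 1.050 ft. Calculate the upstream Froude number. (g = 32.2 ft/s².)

For a rectangular channel the momentum equation gives q² = ½·g·y₁·y₂·(y₁ + y₂) = ½×32.2×0.2681×1.050×1.318 = 5.974.
q = √5.974 = 2.444 ft²/s.
V₁ = q/y₁ = 9.117 ft/s; Fr₁ = V₁/√(g·y₁) = 3.103.

Fr₁ = 3.103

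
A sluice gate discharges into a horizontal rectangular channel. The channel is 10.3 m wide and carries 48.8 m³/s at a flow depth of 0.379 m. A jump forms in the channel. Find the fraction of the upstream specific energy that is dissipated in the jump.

q = Q/b = 48.8/10.3 = 4.74 m²/s; V₁ = q/y₁ = 12.5 m/s. Fr₁ = V₁/√(g·y₁) = 6.48.
Conjugate-depth relation: y₂/y₁ = ½[√(1 + 8Fr₁²) − 1] = ½[√337.3 − 1] = 8.68.
y₂ = 8.68 × 0.379 = 3.29 m.
E₁ = y₁ + V₁²/2g = 8.34 m. ΔE = (y₂ − y₁)³/(4y₁y₂) = 4.95 m. ΔE/E₁ = 4.95/8.34 = 0.593.

ΔE/E₁ = 0.593 (59.3%)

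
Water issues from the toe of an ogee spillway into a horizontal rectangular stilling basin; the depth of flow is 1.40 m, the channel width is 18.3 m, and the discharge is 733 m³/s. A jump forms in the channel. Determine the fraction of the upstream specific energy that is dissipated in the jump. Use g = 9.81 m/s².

q = Q/b = 733/18.3 = 40.1 m²/s; V₁ = q/y₁ = 28.6 m/s. Fr₁ = V₁/√(g·y₁) = 7.72.
Conjugate-depth relation: y₂/y₁ = ½[√(1 + 8Fr₁²) − 1] = ½[√477.8 − 1] = 10.4.
y₂ = 10.4 × 1.40 = 14.6 m.
E₁ = y₁ + V₁²/2g = 43.1 m. ΔE = (y₂ − y₁)³/(4y₁y₂) = 28.1 m. ΔE/E₁ = 28.1/43.1 = 0.652.

ΔE/E₁ = 0.652 (65.2%)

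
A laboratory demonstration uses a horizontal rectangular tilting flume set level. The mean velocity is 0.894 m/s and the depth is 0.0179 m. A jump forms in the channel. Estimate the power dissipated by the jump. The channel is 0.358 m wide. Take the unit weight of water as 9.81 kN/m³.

Fr₁ = V₁/√(g·y₁) = 0.894/√(9.81×0.0179) = 2.13.
Conjugate-depth relation: y₂/y₁ = ½[√(1 + 8Fr₁²) − 1] = ½[√37.41 − 1] = 2.56.
y₂ = 2.56 × 0.0179 = 0.0458 m.
Head loss: ΔE = (y₂ − y₁)³/(4y₁y₂) = (0.0458 − 0.0179)³/(4×0.0179×0.0458) = 0.0000217/0.00328 = 0.00662 m.
q = V₁·y₁ = 0.894 × 0.0179 = 0.0160 m²/s. Q = q·b = 0.0160 × 0.358 = 0.00573 m³/s. P = γ·Q·ΔE = 9.81 × 0.00573 × 0.00662 = 0.000372 kW.

P = 0.000372 kW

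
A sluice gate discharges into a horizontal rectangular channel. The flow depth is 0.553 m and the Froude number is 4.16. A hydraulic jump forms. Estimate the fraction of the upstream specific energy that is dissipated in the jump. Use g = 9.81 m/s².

ΔE/E₁ = 0.409 (40.9%)

Fr₁ = 4.16 (given).
From the momentum equation for a rectangular channel, y₂/y₁ = ½[√(1 + 8Fr₁²) − 1] = ½[√139.4 − 1] = 5.40.
y₂ = 5.40 × 0.553 = 2.99 m.
E₁ = y₁(1 + Fr₁²/2) = 0.553×(1 + 4.16²/2) = 5.34 m. ΔE = (y₂ − y₁)³/(4y₁y₂) = 2.19 m. ΔE/E₁ = 2.19/5.34 = 0.409.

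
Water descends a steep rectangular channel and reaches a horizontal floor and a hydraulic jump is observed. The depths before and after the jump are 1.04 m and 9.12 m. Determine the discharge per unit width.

q = 21.7 m²/s

For a rectangular channel the momentum equation gives q² = ½·g·y₁·y₂·(y₁ + y₂) = ½×9.81×1.04×9.12×10.2 = 473.
q = √473 = 21.7 m²/s.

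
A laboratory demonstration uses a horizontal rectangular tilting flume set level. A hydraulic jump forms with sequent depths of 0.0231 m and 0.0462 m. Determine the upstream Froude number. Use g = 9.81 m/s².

For a rectangular channel the momentum equation gives q² = ½·g·y₁·y₂·(y₁ + y₂) = ½×9.81×0.0231×0.0462×0.0693 = 0.000363.
q = √0.000363 = 0.0190 m²/s.
V₁ = q/y₁ = 0.825 m/s; Fr₁ = V₁/√(g·y₁) = 1.73.

Fr₁ = 1.73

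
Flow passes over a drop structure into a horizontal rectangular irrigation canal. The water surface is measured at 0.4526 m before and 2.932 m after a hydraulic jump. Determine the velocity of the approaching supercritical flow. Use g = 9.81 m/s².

V₁ = 10.37 m/s

For a rectangular channel the momentum equation gives q² = ½·g·y₁·y₂·(y₁ + y₂) = ½×9.81×0.4526×2.932×3.385 = 22.03.
q = √22.03 = 4.694 m²/s.
V₁ = q/y₁ = 4.694/0.4526 = 10.37 m/s.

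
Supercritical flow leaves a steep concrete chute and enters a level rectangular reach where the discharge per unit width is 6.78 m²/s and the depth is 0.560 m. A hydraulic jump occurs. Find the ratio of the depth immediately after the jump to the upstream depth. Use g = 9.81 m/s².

y₂/y₁ = 6.82

V₁ = q/y₁ = 6.78/0.560 = 12.1 m/s. Fr₁ = V₁/√(g·y₁) = 12.1/√(9.81×0.560) = 5.17.
By Bélanger, y₂/y₁ = ½[√(1 + 8Fr₁²) − 1] = ½[√214.5 − 1] = 6.82.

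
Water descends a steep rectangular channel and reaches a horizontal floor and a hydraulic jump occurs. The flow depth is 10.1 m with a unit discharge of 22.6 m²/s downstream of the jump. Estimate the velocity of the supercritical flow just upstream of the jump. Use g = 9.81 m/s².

V₁ = 24.2 m/s

V₂ = q/y₂ = 22.6/10.1 = 2.24 m/s; Fr₂ = V₂/√(g·y₂) = 0.225.
Since the conjugate-depth ratio holds either way, y₁/y₂ = ½[√(1 + 8Fr₂²) − 1] = ½[√1.404 − 1] = 0.0925.
y₁ = 0.0925 × 10.1 = 0.934 m.
V₁ = q/y₁ = 22.6/0.934 = 24.2 m/s.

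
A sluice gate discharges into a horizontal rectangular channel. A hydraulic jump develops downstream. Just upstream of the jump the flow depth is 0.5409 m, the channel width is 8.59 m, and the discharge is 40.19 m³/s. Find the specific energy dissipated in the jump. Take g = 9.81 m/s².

ΔE = 1.576 m

q = Q/b = 40.19/8.59 = 4.679 m²/s; V₁ = q/y₁ = 8.650 m/s. Fr₁ = V₁/√(g·y₁) = 3.755.
Bélanger equation: y₂/y₁ = ½[√(1 + 8Fr₁²) − 1] = ½[√113.80 − 1] = 4.834.
y₂ = 4.834 × 0.5409 = 2.615 m.
Head loss: ΔE = (y₂ − y₁)³/(4y₁y₂) = (2.615 − 0.5409)³/(4×0.5409×2.615) = 8.918/5.657 = 1.576 m.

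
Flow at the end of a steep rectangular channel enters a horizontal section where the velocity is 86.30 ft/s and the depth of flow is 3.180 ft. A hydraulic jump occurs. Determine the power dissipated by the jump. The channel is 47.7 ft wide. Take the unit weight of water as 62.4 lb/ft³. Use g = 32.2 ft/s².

P = 120547 hp

Fr₁ = V₁/√(g·y₁) = 86.30/√(32.2×3.180) = 8.528.
Sequent-depth ratio: y₂/y₁ = ½[√(1 + 8Fr₁²) − 1] = ½[√582.87 − 1] = 11.57.
y₂ = 11.57 × 3.180 = 36.80 ft.
q = V₁·y₁ = 86.30 × 3.180 = 274.4 ft²/s. V₂ = q/y₂ = 274.4/36.80 = 7.458 ft/s. E₁ = y₁ + V₁²/2g = 118.8 ft; E₂ = y₂ + V₂²/2g = 37.66 ft. ΔE = E₁ − E₂ = 81.17 ft.
Q = q·b = 274.4 × 47.7 = 13091 cfs. P = γ·Q·ΔE/550 = 62.4 × 13091 × 81.17 / 550 = 120547 hp.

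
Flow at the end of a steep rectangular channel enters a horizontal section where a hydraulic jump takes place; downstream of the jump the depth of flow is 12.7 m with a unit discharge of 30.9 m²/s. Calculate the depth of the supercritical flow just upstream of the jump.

V₂ = q/y₂ = 30.9/12.7 = 2.43 m/s; Fr₂ = V₂/√(g·y₂) = 0.218.
From the momentum equation (using Fr₂), y₁/y₂ = ½[√(1 + 8Fr₂²) − 1] = ½[√1.380 − 1] = 0.0874.
y₁ = 0.0874 × 12.7 = 1.11 m.

y₁ = 1.11 m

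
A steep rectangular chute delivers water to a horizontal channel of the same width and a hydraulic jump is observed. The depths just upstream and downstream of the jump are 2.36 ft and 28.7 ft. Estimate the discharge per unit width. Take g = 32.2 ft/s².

q = 184 ft²/s

For a rectangular channel the momentum equation gives q² = ½·g·y₁·y₂·(y₁ + y₂) = ½×32.2×2.36×28.7×31.1 = 33870.
q = √33870 = 184 ft²/s.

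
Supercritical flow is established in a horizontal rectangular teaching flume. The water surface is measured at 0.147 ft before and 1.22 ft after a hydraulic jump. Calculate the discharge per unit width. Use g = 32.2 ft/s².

q = 1.99 ft²/s

For a rectangular channel the momentum equation gives q² = ½·g·y₁·y₂·(y₁ + y₂) = ½×32.2×0.147×1.22×1.37 = 3.95.
q = √3.95 = 1.99 ft²/s.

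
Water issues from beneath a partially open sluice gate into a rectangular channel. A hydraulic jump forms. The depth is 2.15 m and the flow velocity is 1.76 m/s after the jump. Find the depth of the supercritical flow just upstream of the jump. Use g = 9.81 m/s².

y₁ = 0.510 m

Fr₂ = V₂/√(g·y₂) = 1.76/√(9.81×2.15) = 0.383.
From the momentum equation (using Fr₂), y₁/y₂ = ½[√(1 + 8Fr₂²) − 1] = ½[√2.175 − 1] = 0.237.
y₁ = 0.237 × 2.15 = 0.510 m.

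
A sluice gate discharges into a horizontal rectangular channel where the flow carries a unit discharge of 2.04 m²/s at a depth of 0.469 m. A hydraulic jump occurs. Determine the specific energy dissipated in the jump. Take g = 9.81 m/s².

V₁ = q/y₁ = 2.04/0.469 = 4.35 m/s. Fr₁ = V₁/√(g·y₁) = 4.35/√(9.81×0.469) = 2.03.
Conjugate-depth relation: y₂/y₁ = ½[√(1 + 8Fr₁²) − 1] = ½[√33.90 − 1] = 2.41.
y₂ = 2.41 × 0.469 = 1.13 m.
V₂ = q/y₂ = 2.04/1.13 = 1.80 m/s. E₁ = y₁ + V₁²/2g = 1.43 m; E₂ = y₂ + V₂²/2g = 1.30 m. ΔE = E₁ − E₂ = 0.137 m.

ΔE = 0.137 m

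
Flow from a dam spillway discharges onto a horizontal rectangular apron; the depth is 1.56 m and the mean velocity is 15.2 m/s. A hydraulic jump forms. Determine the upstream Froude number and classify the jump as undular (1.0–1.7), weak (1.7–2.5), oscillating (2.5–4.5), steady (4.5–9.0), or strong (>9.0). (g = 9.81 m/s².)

Fr₁ = 3.89; oscillating jump

Fr₁ = V₁/√(g·y₁) = 15.2/√(9.81×1.56) = 3.89.
Fr₁ = 3.89 lies in the oscillating range.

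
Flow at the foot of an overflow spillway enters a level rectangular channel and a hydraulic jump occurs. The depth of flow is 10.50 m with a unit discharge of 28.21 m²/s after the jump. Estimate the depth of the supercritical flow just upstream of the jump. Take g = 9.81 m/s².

y₁ = 1.309 m

V₂ = q/y₂ = 28.21/10.50 = 2.687 m/s; Fr₂ = V₂/√(g·y₂) = 0.2647.
Applying the sequent-depth relation in reverse, y₁/y₂ = ½[√(1 + 8Fr₂²) − 1] = ½[√1.5606 − 1] = 0.1246.
y₁ = 0.1246 × 10.50 = 1.309 m.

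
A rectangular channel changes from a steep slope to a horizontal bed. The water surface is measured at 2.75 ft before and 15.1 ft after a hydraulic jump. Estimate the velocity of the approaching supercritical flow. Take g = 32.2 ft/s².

For a rectangular channel the momentum equation gives q² = ½·g·y₁·y₂·(y₁ + y₂) = ½×32.2×2.75×15.1×17.9 = 11934.
q = √11934 = 109 ft²/s.
V₁ = q/y₁ = 109/2.75 = 39.7 ft/s.

V₁ = 39.7 ft/s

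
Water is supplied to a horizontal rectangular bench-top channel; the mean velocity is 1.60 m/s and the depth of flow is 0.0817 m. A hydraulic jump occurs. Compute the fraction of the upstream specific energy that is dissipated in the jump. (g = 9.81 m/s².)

Fr₁ = V₁/√(g·y₁) = 1.60/√(9.81×0.0817) = 1.79.
From the momentum equation for a rectangular channel, y₂/y₁ = ½[√(1 + 8Fr₁²) − 1] = ½[√26.55 − 1] = 2.08.
y₂ = 2.08 × 0.0817 = 0.170 m.
E₁ = y₁ + V₁²/2g = 0.212 m. ΔE = (y₂ − y₁)³/(4y₁y₂) = 0.0123 m. ΔE/E₁ = 0.0123/0.212 = 0.0578.

ΔE/E₁ = 0.0578 (5.78%)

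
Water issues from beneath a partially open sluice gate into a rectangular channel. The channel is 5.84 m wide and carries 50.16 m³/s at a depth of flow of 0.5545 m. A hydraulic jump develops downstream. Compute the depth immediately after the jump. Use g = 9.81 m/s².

q = Q/b = 50.16/5.84 = 8.589 m²/s; V₁ = q/y₁ = 15.49 m/s. Fr₁ = V₁/√(g·y₁) = 6.641.
Bélanger equation: y₂/y₁ = ½[√(1 + 8Fr₁²) − 1] = ½[√353.86 − 1] = 8.906.
y₂ = 8.906 × 0.5545 = 4.938 m.

y₂ = 4.938 m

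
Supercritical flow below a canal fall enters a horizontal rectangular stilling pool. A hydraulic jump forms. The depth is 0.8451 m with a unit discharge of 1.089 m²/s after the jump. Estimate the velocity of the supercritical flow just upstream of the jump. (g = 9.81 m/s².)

V₁ = 4.203 m/s

V₂ = q/y₂ = 1.089/0.8451 = 1.289 m/s; Fr₂ = V₂/√(g·y₂) = 0.4475.
The Bélanger relation is symmetric: y₁/y₂ = ½[√(1 + 8Fr₂²) − 1] = ½[√2.6023 − 1] = 0.3066.
y₁ = 0.3066 × 0.8451 = 0.2591 m.
V₁ = q/y₁ = 1.089/0.2591 = 4.203 m/s.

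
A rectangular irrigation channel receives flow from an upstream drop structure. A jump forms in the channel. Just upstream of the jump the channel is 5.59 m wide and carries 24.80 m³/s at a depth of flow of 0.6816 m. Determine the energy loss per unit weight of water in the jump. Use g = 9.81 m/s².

q = Q/b = 24.80/5.59 = 4.436 m²/s; V₁ = q/y₁ = 6.509 m/s. Fr₁ = V₁/√(g·y₁) = 2.517.
Sequent-depth ratio: y₂/y₁ = ½[√(1 + 8Fr₁²) − 1] = ½[√51.689 − 1] = 3.095.
y₂ = 3.095 × 0.6816 = 2.109 m.
Head loss: ΔE = (y₂ − y₁)³/(4y₁y₂) = (2.109 − 0.6816)³/(4×0.6816×2.109) = 2.911/5.751 = 0.5061 m.

ΔE = 0.5061 m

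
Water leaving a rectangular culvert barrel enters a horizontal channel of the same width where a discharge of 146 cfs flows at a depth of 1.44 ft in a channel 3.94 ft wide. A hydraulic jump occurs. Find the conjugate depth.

y₂ = 7.01 ft

q = Q/b = 146/3.94 = 37.1 ft²/s; V₁ = q/y₁ = 25.7 ft/s. Fr₁ = V₁/√(g·y₁) = 3.78.
From the momentum equation for a rectangular channel, y₂/y₁ = ½[√(1 + 8Fr₁²) − 1] = ½[√115.3 − 1] = 4.87.
y₂ = 4.87 × 1.44 = 7.01 ft.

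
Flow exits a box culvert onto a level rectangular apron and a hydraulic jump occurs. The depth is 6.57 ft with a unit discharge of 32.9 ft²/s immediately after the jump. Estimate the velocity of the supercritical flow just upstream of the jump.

V₁ = 25.3 ft/s

V₂ = q/y₂ = 32.9/6.57 = 5.01 ft/s; Fr₂ = V₂/√(g·y₂) = 0.344.
Since the conjugate-depth ratio holds either way, y₁/y₂ = ½[√(1 + 8Fr₂²) − 1] = ½[√1.948 − 1] = 0.198.
y₁ = 0.198 × 6.57 = 1.30 ft.
V₁ = q/y₁ = 32.9/1.30 = 25.3 ft/s.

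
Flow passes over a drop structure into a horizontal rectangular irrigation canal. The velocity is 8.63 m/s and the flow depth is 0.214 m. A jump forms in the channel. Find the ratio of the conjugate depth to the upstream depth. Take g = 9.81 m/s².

Fr₁ = V₁/√(g·y₁) = 8.63/√(9.81×0.214) = 5.96.
Conjugate-depth relation: y₂/y₁ = ½[√(1 + 8Fr₁²) − 1] = ½[√284.8 − 1] = 7.94.

y₂/y₁ = 7.94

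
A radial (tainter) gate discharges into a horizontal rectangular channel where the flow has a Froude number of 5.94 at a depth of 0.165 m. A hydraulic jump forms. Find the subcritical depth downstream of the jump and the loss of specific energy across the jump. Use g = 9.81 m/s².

y₂ = 1.31 m; ΔE = 1.72 m

Fr₁ = 5.94 (given).
Bélanger equation: y₂/y₁ = ½[√(1 + 8Fr₁²) − 1] = ½[√283.3 − 1] = 7.92.
y₂ = 7.92 × 0.165 = 1.31 m.
V₁ = Fr₁·√(g·y₁) = 5.94×√(9.81×0.165) = 7.56 m/s; q = V₁·y₁ = 1.25 m²/s. V₂ = q/y₂ = 1.25/1.31 = 0.955 m/s. E₁ = y₁ + V₁²/2g = 3.08 m; E₂ = y₂ + V₂²/2g = 1.35 m. ΔE = E₁ − E₂ = 1.72 m.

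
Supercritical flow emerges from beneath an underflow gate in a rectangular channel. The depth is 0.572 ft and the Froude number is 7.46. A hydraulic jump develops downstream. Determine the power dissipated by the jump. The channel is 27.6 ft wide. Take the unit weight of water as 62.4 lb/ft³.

P = 606 hp

Fr₁ = 7.46 (given).
Conjugate-depth relation: y₂/y₁ = ½[√(1 + 8Fr₁²) − 1] = ½[√446.2 − 1] = 10.1.
y₂ = 10.1 × 0.572 = 5.76 ft.
V₁ = Fr₁·√(g·y₁) = 7.46×√(32.2×0.572) = 32.0 ft/s; q = V₁·y₁ = 18.3 ft²/s. V₂ = q/y₂ = 18.3/5.76 = 3.18 ft/s. E₁ = y₁ + V₁²/2g = 16.5 ft; E₂ = y₂ + V₂²/2g = 5.91 ft. ΔE = E₁ − E₂ = 10.6 ft.
Q = q·b = 18.3 × 27.6 = 505 cfs. P = γ·Q·ΔE/550 = 62.4 × 505 × 10.6 / 550 = 606 hp.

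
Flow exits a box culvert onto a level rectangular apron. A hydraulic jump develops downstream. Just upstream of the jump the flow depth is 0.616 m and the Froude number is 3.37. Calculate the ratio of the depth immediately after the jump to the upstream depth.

Fr₁ = 3.37 (given).
From the momentum equation for a rectangular channel, y₂/y₁ = ½[√(1 + 8Fr₁²) − 1] = ½[√91.86 − 1] = 4.29.

y₂/y₁ = 4.29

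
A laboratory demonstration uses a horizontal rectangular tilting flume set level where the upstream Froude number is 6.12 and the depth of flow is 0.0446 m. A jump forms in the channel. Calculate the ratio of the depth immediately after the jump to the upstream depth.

Fr₁ = 6.12 (given).
Sequent-depth ratio: y₂/y₁ = ½[√(1 + 8Fr₁²) − 1] = ½[√300.6 − 1] = 8.17.

y₂/y₁ = 8.17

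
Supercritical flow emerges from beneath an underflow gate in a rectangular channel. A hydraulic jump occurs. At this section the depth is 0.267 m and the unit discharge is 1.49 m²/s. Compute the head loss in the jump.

ΔE = 0.597 m

V₁ = q/y₁ = 1.49/0.267 = 5.58 m/s. Fr₁ = V₁/√(g·y₁) = 5.58/√(9.81×0.267) = 3.45.
Conjugate-depth relation: y₂/y₁ = ½[√(1 + 8Fr₁²) − 1] = ½[√96.12 − 1] = 4.40.
y₂ = 4.40 × 0.267 = 1.18 m.
Head loss: ΔE = (y₂ − y₁)³/(4y₁y₂) = (1.18 − 0.267)³/(4×0.267×1.18) = 0.749/1.26 = 0.597 m.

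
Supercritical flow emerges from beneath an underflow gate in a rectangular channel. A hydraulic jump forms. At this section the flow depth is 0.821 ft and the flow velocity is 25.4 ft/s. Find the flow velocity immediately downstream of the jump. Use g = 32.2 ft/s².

V₂ = 3.91 ft/s

Fr₁ = V₁/√(g·y₁) = 25.4/√(32.2×0.821) = 4.94.
By Bélanger, y₂/y₁ = ½[√(1 + 8Fr₁²) − 1] = ½[√196.2 − 1] = 6.50.
y₂ = 6.50 × 0.821 = 5.34 ft.
q = V₁·y₁ = 25.4 × 0.821 = 20.9 ft²/s.
V₂ = q/y₂ = 20.9/5.34 = 3.91 ft/s.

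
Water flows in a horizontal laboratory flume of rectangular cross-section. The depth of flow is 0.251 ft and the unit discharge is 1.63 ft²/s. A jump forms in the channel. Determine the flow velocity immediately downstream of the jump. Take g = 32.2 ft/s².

V₂ = 2.35 ft/s

V₁ = q/y₁ = 1.63/0.251 = 6.49 ft/s. Fr₁ = V₁/√(g·y₁) = 6.49/√(32.2×0.251) = 2.28.
From the momentum equation for a rectangular channel, y₂/y₁ = ½[√(1 + 8Fr₁²) − 1] = ½[√42.74 − 1] = 2.77.
y₂ = 2.77 × 0.251 = 0.695 ft.
V₂ = q/y₂ = 1.63/0.695 = 2.35 ft/s.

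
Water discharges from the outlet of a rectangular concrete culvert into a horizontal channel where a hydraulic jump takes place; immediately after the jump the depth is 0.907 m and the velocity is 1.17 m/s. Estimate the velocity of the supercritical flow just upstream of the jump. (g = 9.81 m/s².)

V₁ = 4.74 m/s

Fr₂ = V₂/√(g·y₂) = 1.17/√(9.81×0.907) = 0.392.
From the momentum equation (using Fr₂), y₁/y₂ = ½[√(1 + 8Fr₂²) − 1] = ½[√2.231 − 1] = 0.247.
y₁ = 0.247 × 0.907 = 0.224 m.
V₁ = q/y₁ = 1.06/0.224 = 4.74 m/s.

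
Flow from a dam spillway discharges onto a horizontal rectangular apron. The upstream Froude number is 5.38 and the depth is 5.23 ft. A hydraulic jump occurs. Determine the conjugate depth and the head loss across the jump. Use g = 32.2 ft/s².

y₂ = 37.3 ft; ΔE = 42.2 ft

Fr₁ = 5.38 (given).
From the momentum equation for a rectangular channel, y₂/y₁ = ½[√(1 + 8Fr₁²) − 1] = ½[√232.6 − 1] = 7.12.
y₂ = 7.12 × 5.23 = 37.3 ft.
V₁ = Fr₁·√(g·y₁) = 5.38×√(32.2×5.23) = 69.8 ft/s; q = V₁·y₁ = 365 ft²/s. V₂ = q/y₂ = 365/37.3 = 9.80 ft/s. E₁ = y₁ + V₁²/2g = 80.9 ft; E₂ = y₂ + V₂²/2g = 38.8 ft. ΔE = E₁ − E₂ = 42.2 ft.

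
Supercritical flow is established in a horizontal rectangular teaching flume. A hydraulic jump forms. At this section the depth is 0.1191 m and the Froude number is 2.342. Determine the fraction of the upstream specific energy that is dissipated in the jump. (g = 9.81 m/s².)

Fr₁ = 2.342 (given).
From the momentum equation for a rectangular channel, y₂/y₁ = ½[√(1 + 8Fr₁²) − 1] = ½[√44.880 − 1] = 2.850.
y₂ = 2.850 × 0.1191 = 0.3394 m.
E₁ = y₁(1 + Fr₁²/2) = 0.1191×(1 + 2.342²/2) = 0.4457 m. ΔE = (y₂ − y₁)³/(4y₁y₂) = 0.06612 m. ΔE/E₁ = 0.06612/0.4457 = 0.148.

ΔE/E₁ = 0.148 (14.8%)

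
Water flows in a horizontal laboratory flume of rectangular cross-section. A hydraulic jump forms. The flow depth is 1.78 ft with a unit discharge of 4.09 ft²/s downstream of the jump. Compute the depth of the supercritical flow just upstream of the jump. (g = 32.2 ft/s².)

y₁ = 0.283 ft

V₂ = q/y₂ = 4.09/1.78 = 2.30 ft/s; Fr₂ = V₂/√(g·y₂) = 0.304.
From the momentum equation (using Fr₂), y₁/y₂ = ½[√(1 + 8Fr₂²) − 1] = ½[√1.737 − 1] = 0.159.
y₁ = 0.159 × 1.78 = 0.283 ft.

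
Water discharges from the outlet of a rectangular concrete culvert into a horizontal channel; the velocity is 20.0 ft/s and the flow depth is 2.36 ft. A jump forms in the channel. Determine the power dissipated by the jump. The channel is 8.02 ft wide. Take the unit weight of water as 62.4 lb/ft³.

P = 51.6 hp

Fr₁ = V₁/√(g·y₁) = 20.0/√(32.2×2.36) = 2.29.
By Bélanger, y₂/y₁ = ½[√(1 + 8Fr₁²) − 1] = ½[√43.11 − 1] = 2.78.
y₂ = 2.78 × 2.36 = 6.57 ft.
Head loss: ΔE = (y₂ − y₁)³/(4y₁y₂) = (6.57 − 2.36)³/(4×2.36×6.57) = 74.5/62.0 = 1.20 ft.
q = V₁·y₁ = 20.0 × 2.36 = 47.2 ft²/s. Q = q·b = 47.2 × 8.02 = 379 cfs. P = γ·Q·ΔE/550 = 62.4 × 379 × 1.20 / 550 = 51.6 hp.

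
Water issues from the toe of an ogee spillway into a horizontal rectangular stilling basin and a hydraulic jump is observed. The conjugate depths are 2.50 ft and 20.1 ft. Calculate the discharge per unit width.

q = 135 ft²/s

For a rectangular channel the momentum equation gives q² = ½·g·y₁·y₂·(y₁ + y₂) = ½×32.2×2.50×20.1×22.6 = 18284.
q = √18284 = 135 ft²/s.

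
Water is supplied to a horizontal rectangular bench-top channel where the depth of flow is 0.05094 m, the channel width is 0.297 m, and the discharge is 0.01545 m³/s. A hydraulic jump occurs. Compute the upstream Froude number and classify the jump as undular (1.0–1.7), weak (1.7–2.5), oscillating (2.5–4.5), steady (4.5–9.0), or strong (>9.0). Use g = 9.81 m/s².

Fr₁ = 1.445; undular jump

q = Q/b = 0.01545/0.297 = 0.05202 m²/s; V₁ = q/y₁ = 1.021 m/s. Fr₁ = V₁/√(g·y₁) = 1.445.
Fr₁ = 1.445 lies in the undular range.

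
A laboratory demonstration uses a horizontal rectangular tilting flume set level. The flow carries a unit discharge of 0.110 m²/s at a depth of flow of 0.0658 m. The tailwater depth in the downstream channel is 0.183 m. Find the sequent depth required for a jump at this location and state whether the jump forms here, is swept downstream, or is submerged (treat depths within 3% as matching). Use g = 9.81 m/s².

V₁ = q/y₁ = 0.110/0.0658 = 1.67 m/s. Fr₁ = V₁/√(g·y₁) = 1.67/√(9.81×0.0658) = 2.08.
By Bélanger, y₂/y₁ = ½[√(1 + 8Fr₁²) − 1] = ½[√35.64 − 1] = 2.48.
y₂ = 2.48 × 0.0658 = 0.163 m.
Tailwater y_tw = 0.183 m: y_tw > y₂, so the jump is submerged.

y₂ = 0.163 m; the jump is submerged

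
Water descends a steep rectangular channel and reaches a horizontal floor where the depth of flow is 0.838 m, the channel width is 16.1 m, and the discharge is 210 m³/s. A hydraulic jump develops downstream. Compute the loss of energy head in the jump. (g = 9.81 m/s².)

ΔE = 6.92 m

q = Q/b = 210/16.1 = 13.0 m²/s; V₁ = q/y₁ = 15.6 m/s. Fr₁ = V₁/√(g·y₁) = 5.43.
By Bélanger, y₂/y₁ = ½[√(1 + 8Fr₁²) − 1] = ½[√236.8 − 1] = 7.19.
y₂ = 7.19 × 0.838 = 6.03 m.
V₂ = q/y₂ = 13.0/6.03 = 2.16 m/s. E₁ = y₁ + V₁²/2g = 13.2 m; E₂ = y₂ + V₂²/2g = 6.27 m. ΔE = E₁ − E₂ = 6.92 m.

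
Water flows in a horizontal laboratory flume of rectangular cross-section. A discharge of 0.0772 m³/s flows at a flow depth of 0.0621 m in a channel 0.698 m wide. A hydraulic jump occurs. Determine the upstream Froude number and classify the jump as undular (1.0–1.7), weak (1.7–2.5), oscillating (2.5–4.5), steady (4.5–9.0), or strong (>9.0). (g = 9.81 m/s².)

q = Q/b = 0.0772/0.698 = 0.111 m²/s; V₁ = q/y₁ = 1.78 m/s. Fr₁ = V₁/√(g·y₁) = 2.28.
Fr₁ = 2.28 lies in the weak range.

Fr₁ = 2.28; weak jump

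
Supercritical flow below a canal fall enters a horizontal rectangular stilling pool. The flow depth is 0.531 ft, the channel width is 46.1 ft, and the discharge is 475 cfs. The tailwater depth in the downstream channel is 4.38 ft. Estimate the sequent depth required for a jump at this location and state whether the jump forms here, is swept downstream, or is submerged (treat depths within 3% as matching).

y₂ = 3.27 ft; the jump is submerged

q = Q/b = 475/46.1 = 10.3 ft²/s; V₁ = q/y₁ = 19.4 ft/s. Fr₁ = V₁/√(g·y₁) = 4.69.
Bélanger equation: y₂/y₁ = ½[√(1 + 8Fr₁²) − 1] = ½[√177.2 − 1] = 6.16.
y₂ = 6.16 × 0.531 = 3.27 ft.
Tailwater y_tw = 4.38 ft: y_tw > y₂, so the jump is submerged.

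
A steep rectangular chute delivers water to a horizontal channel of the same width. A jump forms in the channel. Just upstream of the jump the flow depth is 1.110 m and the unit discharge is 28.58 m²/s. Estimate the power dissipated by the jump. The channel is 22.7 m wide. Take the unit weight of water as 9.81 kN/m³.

P = 145678 kW

V₁ = q/y₁ = 28.58/1.110 = 25.75 m/s. Fr₁ = V₁/√(g·y₁) = 25.75/√(9.81×1.110) = 7.803.
From the momentum equation for a rectangular channel, y₂/y₁ = ½[√(1 + 8Fr₁²) − 1] = ½[√488.05 − 1] = 10.55.
y₂ = 10.55 × 1.110 = 11.71 m.
Head loss: ΔE = (y₂ − y₁)³/(4y₁y₂) = (11.71 − 1.110)³/(4×1.110×11.71) = 1190/51.97 = 22.89 m.
Q = q·b = 28.58 × 22.7 = 648.8 m³/s. P = γ·Q·ΔE = 9.81 × 648.8 × 22.89 = 145678 kW.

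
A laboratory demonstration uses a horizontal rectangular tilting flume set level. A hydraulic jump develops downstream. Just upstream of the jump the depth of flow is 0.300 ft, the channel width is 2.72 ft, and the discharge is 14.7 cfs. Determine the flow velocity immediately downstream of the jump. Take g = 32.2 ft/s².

V₂ = 2.34 ft/s

q = Q/b = 14.7/2.72 = 5.40 ft²/s; V₁ = q/y₁ = 18.0 ft/s. Fr₁ = V₁/√(g·y₁) = 5.80.
By Bélanger, y₂/y₁ = ½[√(1 + 8Fr₁²) − 1] = ½[√269.8 − 1] = 7.71.
y₂ = 7.71 × 0.300 = 2.31 ft.
V₂ = q/y₂ = 5.40/2.31 = 2.34 ft/s.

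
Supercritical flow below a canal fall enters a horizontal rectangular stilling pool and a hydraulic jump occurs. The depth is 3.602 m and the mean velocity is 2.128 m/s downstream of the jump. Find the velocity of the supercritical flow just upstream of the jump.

Fr₂ = V₂/√(g·y₂) = 2.128/√(9.81×3.602) = 0.3580.
From the momentum equation (using Fr₂), y₁/y₂ = ½[√(1 + 8Fr₂²) − 1] = ½[√2.0252 − 1] = 0.2116.
y₁ = 0.2116 × 3.602 = 0.7620 m.
V₁ = q/y₁ = 7.665/0.7620 = 10.06 m/s.

V₁ = 10.06 m/s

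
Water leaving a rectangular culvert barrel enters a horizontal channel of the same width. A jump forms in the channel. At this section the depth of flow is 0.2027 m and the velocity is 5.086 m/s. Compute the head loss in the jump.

Fr₁ = V₁/√(g·y₁) = 5.086/√(9.81×0.2027) = 3.607.
By Bélanger, y₂/y₁ = ½[√(1 + 8Fr₁²) − 1] = ½[√105.07 − 1] = 4.625.
y₂ = 4.625 × 0.2027 = 0.9375 m.
Head loss: ΔE = (y₂ − y₁)³/(4y₁y₂) = (0.9375 − 0.2027)³/(4×0.2027×0.9375) = 0.3968/0.7601 = 0.5220 m.

ΔE = 0.5220 m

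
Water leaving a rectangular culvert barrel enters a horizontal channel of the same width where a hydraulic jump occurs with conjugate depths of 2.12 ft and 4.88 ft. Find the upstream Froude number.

Fr₁ = 1.95

For a rectangular channel the momentum equation gives q² = ½·g·y₁·y₂·(y₁ + y₂) = ½×32.2×2.12×4.88×7.00 = 1166.
q = √1166 = 34.1 ft²/s.
V₁ = q/y₁ = 16.1 ft/s; Fr₁ = V₁/√(g·y₁) = 1.95.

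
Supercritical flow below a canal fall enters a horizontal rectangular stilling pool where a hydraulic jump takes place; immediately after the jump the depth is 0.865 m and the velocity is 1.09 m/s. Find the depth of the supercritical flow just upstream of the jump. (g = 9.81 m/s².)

y₁ = 0.197 m

Fr₂ = V₂/√(g·y₂) = 1.09/√(9.81×0.865) = 0.374.
Since the conjugate-depth ratio holds either way, y₁/y₂ = ½[√(1 + 8Fr₂²) − 1] = ½[√2.120 − 1] = 0.228.
y₁ = 0.228 × 0.865 = 0.197 m.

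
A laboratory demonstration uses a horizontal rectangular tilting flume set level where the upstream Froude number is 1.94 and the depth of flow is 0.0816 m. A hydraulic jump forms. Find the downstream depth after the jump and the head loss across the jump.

y₂ = 0.187 m; ΔE = 0.0191 m

Fr₁ = 1.94 (given).
Sequent-depth ratio: y₂/y₁ = ½[√(1 + 8Fr₁²) − 1] = ½[√31.11 − 1] = 2.29.
y₂ = 2.29 × 0.0816 = 0.187 m.
Head loss: ΔE = (y₂ − y₁)³/(4y₁y₂) = (0.187 − 0.0816)³/(4×0.0816×0.187) = 0.00116/0.0610 = 0.0191 m.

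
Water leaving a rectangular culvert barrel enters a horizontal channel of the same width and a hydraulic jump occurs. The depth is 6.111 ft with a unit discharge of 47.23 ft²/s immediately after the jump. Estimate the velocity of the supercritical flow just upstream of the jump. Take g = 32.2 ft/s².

V₂ = q/y₂ = 47.23/6.111 = 7.729 ft/s; Fr₂ = V₂/√(g·y₂) = 0.5510.
Since the conjugate-depth ratio holds either way, y₁/y₂ = ½[√(1 + 8Fr₂²) − 1] = ½[√3.4285 − 1] = 0.4258.
y₁ = 0.4258 × 6.111 = 2.602 ft.
V₁ = q/y₁ = 47.23/2.602 = 18.15 ft/s.

V₁ = 18.15 ft/s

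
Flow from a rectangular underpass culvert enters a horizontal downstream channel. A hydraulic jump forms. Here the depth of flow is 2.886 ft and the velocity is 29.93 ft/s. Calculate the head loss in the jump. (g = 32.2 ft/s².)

Fr₁ = V₁/√(g·y₁) = 29.93/√(32.2×2.886) = 3.105.
Bélanger equation: y₂/y₁ = ½[√(1 + 8Fr₁²) − 1] = ½[√78.117 − 1] = 3.919.
y₂ = 3.919 × 2.886 = 11.31 ft.
q = V₁·y₁ = 29.93 × 2.886 = 86.38 ft²/s. V₂ = q/y₂ = 86.38/11.31 = 7.637 ft/s. E₁ = y₁ + V₁²/2g = 16.80 ft; E₂ = y₂ + V₂²/2g = 12.22 ft. ΔE = E₁ − E₂ = 4.580 ft.

ΔE = 4.580 ft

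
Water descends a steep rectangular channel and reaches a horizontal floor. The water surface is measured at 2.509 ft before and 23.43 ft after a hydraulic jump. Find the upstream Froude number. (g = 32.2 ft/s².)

Fr₁ = 6.948

For a rectangular channel the momentum equation gives q² = ½·g·y₁·y₂·(y₁ + y₂) = ½×32.2×2.509×23.43×25.94 = 24550.
q = √24550 = 156.7 ft²/s.
V₁ = q/y₁ = 62.45 ft/s; Fr₁ = V₁/√(g·y₁) = 6.948.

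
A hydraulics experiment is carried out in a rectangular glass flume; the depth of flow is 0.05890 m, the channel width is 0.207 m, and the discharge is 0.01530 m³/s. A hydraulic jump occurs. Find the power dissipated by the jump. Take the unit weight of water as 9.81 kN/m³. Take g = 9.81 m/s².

q = Q/b = 0.01530/0.207 = 0.07391 m²/s; V₁ = q/y₁ = 1.255 m/s. Fr₁ = V₁/√(g·y₁) = 1.651.
By Bélanger, y₂/y₁ = ½[√(1 + 8Fr₁²) − 1] = ½[√22.803 − 1] = 1.888.
y₂ = 1.888 × 0.05890 = 0.1112 m.
V₂ = q/y₂ = 0.07391/0.1112 = 0.6648 m/s. E₁ = y₁ + V₁²/2g = 0.1392 m; E₂ = y₂ + V₂²/2g = 0.1337 m. ΔE = E₁ − E₂ = 0.005455 m.
P = γ·Q·ΔE = 9.81 × 0.01530 × 0.005455 = 0.0008188 kW.

P = 0.0008188 kW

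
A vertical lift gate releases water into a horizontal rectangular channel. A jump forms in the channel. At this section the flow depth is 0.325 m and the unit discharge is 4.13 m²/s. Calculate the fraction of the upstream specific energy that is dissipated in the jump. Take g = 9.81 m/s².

ΔE/E₁ = 0.626 (62.6%)

V₁ = q/y₁ = 4.13/0.325 = 12.7 m/s. Fr₁ = V₁/√(g·y₁) = 12.7/√(9.81×0.325) = 7.12.
Sequent-depth ratio: y₂/y₁ = ½[√(1 + 8Fr₁²) − 1] = ½[√406.2 − 1] = 9.58.
y₂ = 9.58 × 0.325 = 3.11 m.
E₁ = y₁ + V₁²/2g = 8.56 m. ΔE = (y₂ − y₁)³/(4y₁y₂) = 5.35 m. ΔE/E₁ = 5.35/8.56 = 0.626.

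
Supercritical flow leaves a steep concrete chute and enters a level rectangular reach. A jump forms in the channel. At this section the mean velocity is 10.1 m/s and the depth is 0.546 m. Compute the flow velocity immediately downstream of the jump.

V₂ = 1.77 m/s

Fr₁ = V₁/√(g·y₁) = 10.1/√(9.81×0.546) = 4.36.
Conjugate-depth relation: y₂/y₁ = ½[√(1 + 8Fr₁²) − 1] = ½[√153.4 − 1] = 5.69.
y₂ = 5.69 × 0.546 = 3.11 m.
q = V₁·y₁ = 10.1 × 0.546 = 5.51 m²/s.
V₂ = q/y₂ = 5.51/3.11 = 1.77 m/s.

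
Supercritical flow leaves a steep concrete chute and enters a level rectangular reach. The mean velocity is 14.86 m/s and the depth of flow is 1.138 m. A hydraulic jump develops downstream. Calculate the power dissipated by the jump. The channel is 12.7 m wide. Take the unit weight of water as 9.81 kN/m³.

P = 11478 kW

Fr₁ = V₁/√(g·y₁) = 14.86/√(9.81×1.138) = 4.447.
Bélanger equation: y₂/y₁ = ½[√(1 + 8Fr₁²) − 1] = ½[√159.24 − 1] = 5.810.
y₂ = 5.810 × 1.138 = 6.611 m.
q = V₁·y₁ = 14.86 × 1.138 = 16.91 m²/s. V₂ = q/y₂ = 16.91/6.611 = 2.558 m/s. E₁ = y₁ + V₁²/2g = 12.39 m; E₂ = y₂ + V₂²/2g = 6.945 m. ΔE = E₁ − E₂ = 5.448 m.
Q = q·b = 16.91 × 12.7 = 214.8 m³/s. P = γ·Q·ΔE = 9.81 × 214.8 × 5.448 = 11478 kW.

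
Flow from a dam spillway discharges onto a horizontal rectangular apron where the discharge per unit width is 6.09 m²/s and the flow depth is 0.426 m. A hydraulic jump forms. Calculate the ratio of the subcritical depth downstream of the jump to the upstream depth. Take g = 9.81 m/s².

y₂/y₁ = 9.40

V₁ = q/y₁ = 6.09/0.426 = 14.3 m/s. Fr₁ = V₁/√(g·y₁) = 14.3/√(9.81×0.426) = 6.99.
Conjugate-depth relation: y₂/y₁ = ½[√(1 + 8Fr₁²) − 1] = ½[√392.2 − 1] = 9.40.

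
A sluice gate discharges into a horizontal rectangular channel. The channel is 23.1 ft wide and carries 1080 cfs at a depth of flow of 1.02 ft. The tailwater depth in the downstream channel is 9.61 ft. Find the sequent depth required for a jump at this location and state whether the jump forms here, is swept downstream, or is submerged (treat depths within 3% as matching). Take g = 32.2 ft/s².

q = Q/b = 1080/23.1 = 46.8 ft²/s; V₁ = q/y₁ = 45.8 ft/s. Fr₁ = V₁/√(g·y₁) = 8.00.
Sequent-depth ratio: y₂/y₁ = ½[√(1 + 8Fr₁²) − 1] = ½[√512.7 − 1] = 10.8.
y₂ = 10.8 × 1.02 = 11.0 ft.
Tailwater y_tw = 9.61 ft: y_tw < y₂, so the jump is swept downstream.

y₂ = 11.0 ft; the jump is swept downstream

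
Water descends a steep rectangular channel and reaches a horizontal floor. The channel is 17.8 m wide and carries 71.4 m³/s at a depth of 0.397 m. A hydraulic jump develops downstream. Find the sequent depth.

y₂ = 2.68 m

q = Q/b = 71.4/17.8 = 4.01 m²/s; V₁ = q/y₁ = 10.1 m/s. Fr₁ = V₁/√(g·y₁) = 5.12.
Sequent-depth ratio: y₂/y₁ = ½[√(1 + 8Fr₁²) − 1] = ½[√210.7 − 1] = 6.76.
y₂ = 6.76 × 0.397 = 2.68 m.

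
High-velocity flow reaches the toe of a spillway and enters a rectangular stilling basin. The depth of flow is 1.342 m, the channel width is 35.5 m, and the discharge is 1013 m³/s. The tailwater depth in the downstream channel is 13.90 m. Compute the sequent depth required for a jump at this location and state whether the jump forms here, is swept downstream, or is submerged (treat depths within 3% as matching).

q = Q/b = 1013/35.5 = 28.54 m²/s; V₁ = q/y₁ = 21.26 m/s. Fr₁ = V₁/√(g·y₁) = 5.860.
Sequent-depth ratio: y₂/y₁ = ½[√(1 + 8Fr₁²) − 1] = ½[√275.74 − 1] = 7.803.
y₂ = 7.803 × 1.342 = 10.47 m.
Tailwater y_tw = 13.90 m: y_tw > y₂, so the jump is submerged.

y₂ = 10.47 m; the jump is submerged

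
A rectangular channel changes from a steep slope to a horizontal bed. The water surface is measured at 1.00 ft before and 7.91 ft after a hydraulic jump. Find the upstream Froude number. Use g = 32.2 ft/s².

For a rectangular channel the momentum equation gives q² = ½·g·y₁·y₂·(y₁ + y₂) = ½×32.2×1.00×7.91×8.91 = 1135.
q = √1135 = 33.7 ft²/s.
V₁ = q/y₁ = 33.7 ft/s; Fr₁ = V₁/√(g·y₁) = 5.94.

Fr₁ = 5.94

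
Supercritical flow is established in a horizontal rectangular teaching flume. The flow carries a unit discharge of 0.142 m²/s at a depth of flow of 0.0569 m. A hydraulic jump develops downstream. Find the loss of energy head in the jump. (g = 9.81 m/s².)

V₁ = q/y₁ = 0.142/0.0569 = 2.50 m/s. Fr₁ = V₁/√(g·y₁) = 2.50/√(9.81×0.0569) = 3.34.
Sequent-depth ratio: y₂/y₁ = ½[√(1 + 8Fr₁²) − 1] = ½[√90.26 − 1] = 4.25.
y₂ = 4.25 × 0.0569 = 0.242 m.
V₂ = q/y₂ = 0.142/0.242 = 0.587 m/s. E₁ = y₁ + V₁²/2g = 0.374 m; E₂ = y₂ + V₂²/2g = 0.259 m. ΔE = E₁ − E₂ = 0.115 m.

ΔE = 0.115 m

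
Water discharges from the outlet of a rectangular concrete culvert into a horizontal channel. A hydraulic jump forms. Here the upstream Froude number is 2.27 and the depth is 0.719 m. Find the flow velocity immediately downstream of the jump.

V₂ = 2.19 m/s

Fr₁ = 2.27 (given).
By Bélanger, y₂/y₁ = ½[√(1 + 8Fr₁²) − 1] = ½[√42.22 − 1] = 2.75.
y₂ = 2.75 × 0.719 = 1.98 m.
V₁ = Fr₁·√(g·y₁) = 2.27×√(9.81×0.719) = 6.03 m/s; q = V₁·y₁ = 4.33 m²/s.
V₂ = q/y₂ = 4.33/1.98 = 2.19 m/s.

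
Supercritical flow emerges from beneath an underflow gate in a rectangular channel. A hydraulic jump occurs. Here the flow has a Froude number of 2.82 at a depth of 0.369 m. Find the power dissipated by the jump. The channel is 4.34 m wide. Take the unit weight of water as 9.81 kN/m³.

Fr₁ = 2.82 (given).
By Bélanger, y₂/y₁ = ½[√(1 + 8Fr₁²) − 1] = ½[√64.62 − 1] = 3.52.
y₂ = 3.52 × 0.369 = 1.30 m.
V₁ = Fr₁·√(g·y₁) = 2.82×√(9.81×0.369) = 5.37 m/s; q = V₁·y₁ = 1.98 m²/s. V₂ = q/y₂ = 1.98/1.30 = 1.52 m/s. E₁ = y₁ + V₁²/2g = 1.84 m; E₂ = y₂ + V₂²/2g = 1.42 m. ΔE = E₁ − E₂ = 0.419 m.
Q = q·b = 1.98 × 4.34 = 8.59 m³/s. P = γ·Q·ΔE = 9.81 × 8.59 × 0.419 = 35.3 kW.

P = 35.3 kW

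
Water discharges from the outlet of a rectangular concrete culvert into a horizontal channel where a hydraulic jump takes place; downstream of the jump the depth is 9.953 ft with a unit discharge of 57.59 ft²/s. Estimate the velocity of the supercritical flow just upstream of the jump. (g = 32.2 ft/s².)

V₁ = 32.61 ft/s

V₂ = q/y₂ = 57.59/9.953 = 5.786 ft/s; Fr₂ = V₂/√(g·y₂) = 0.3232.
Applying the sequent-depth relation in reverse, y₁/y₂ = ½[√(1 + 8Fr₂²) − 1] = ½[√1.8357 − 1] = 0.1774.
y₁ = 0.1774 × 9.953 = 1.766 ft.
V₁ = q/y₁ = 57.59/1.766 = 32.61 ft/s.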